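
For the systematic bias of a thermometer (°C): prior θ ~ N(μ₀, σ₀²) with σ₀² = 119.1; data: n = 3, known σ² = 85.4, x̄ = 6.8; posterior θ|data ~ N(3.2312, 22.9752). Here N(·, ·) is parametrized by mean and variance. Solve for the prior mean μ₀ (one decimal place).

The posterior mean is a precision-weighted average: μ_n = (τ₀μ₀ + τ_data·x̄)/(τ₀+τ_data), with τ₀=1/σ₀² and τ_data=n/σ².
Here τ₀ = 1/119.1 = 0.008396 and τ_data = 3/85.4 = 0.035129, so τ_n = 0.043525.
Rearranging for μ₀: μ₀ = (μ_n·τ_n − τ_data·x̄)/τ₀ = (3.2312·0.043525 − 0.035129·6.8) / 0.008396 = -0.098239/0.008396 ≈ -11.7.

μ₀ = -11.7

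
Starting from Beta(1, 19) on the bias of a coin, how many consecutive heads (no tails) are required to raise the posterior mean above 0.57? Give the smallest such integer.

k = 25

After k heads and 0 tails the posterior is Beta(1+k, 19), with mean (1+k)/(1+19+k).
Set (1+k)/(20+k) > 0.57 and solve: k > (0.57·20 − 1)/(1 − 0.57) = 24.186.
The smallest integer exceeding 24.186 is 25.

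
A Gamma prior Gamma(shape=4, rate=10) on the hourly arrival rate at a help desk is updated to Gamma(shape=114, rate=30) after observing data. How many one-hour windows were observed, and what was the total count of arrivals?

n = 20 one-hour windows with total 110 arrivals

A Gamma(α, β) prior (rate parametrization) on a Poisson rate with n observations summing to S gives posterior Gamma(α+S, β+n).
Matching: Σxᵢ = 114 − 4 = 110 and n = 30 − 10 = 20.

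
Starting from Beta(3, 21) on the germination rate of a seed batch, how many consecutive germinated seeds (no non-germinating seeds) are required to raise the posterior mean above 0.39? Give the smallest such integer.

After k germinated seeds and 0 non-germinating seeds the posterior is Beta(3+k, 21), with mean (3+k)/(3+21+k).
Set (3+k)/(24+k) > 0.39 and solve: k > (0.39·24 − 3)/(1 − 0.39) = 10.426.
The smallest integer exceeding 10.426 is 11, and checking k=11: (14)/(35) = 0.4000 > 0.39.

k = 11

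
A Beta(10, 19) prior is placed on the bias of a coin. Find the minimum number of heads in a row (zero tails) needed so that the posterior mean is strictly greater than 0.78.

k = 58

After k heads and 0 tails the posterior is Beta(10+k, 19), with mean (10+k)/(10+19+k).
Set (10+k)/(29+k) > 0.78 and solve: k > (0.78·29 − 10)/(1 − 0.78) = 57.364.
The smallest integer exceeding 57.364 is 58, and checking k=58: (68)/(87) = 0.7816 > 0.78.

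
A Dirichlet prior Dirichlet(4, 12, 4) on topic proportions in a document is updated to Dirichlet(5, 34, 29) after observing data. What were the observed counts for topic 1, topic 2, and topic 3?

counts (1, 22, 25)

For a Dirichlet(α) prior with multinomial counts c, the posterior is Dirichlet(α + c) componentwise.
Counts are posterior − prior componentwise: 5−4=1, 34−12=22, 29−4=25.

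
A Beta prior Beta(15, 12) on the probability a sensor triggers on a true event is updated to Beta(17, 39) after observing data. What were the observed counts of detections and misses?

Under Beta–binomial conjugacy the posterior parameters are (a+s, b+f).
Match parameters: s=17−15=2, f=39−12=27.

2 detections and 27 misses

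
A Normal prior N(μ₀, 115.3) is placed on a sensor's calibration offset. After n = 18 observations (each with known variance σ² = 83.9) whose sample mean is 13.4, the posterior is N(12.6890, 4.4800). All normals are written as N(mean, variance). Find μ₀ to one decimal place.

μ₀ = -4.9

The posterior mean is a precision-weighted average: μ_n = (τ₀μ₀ + τ_data·x̄)/(τ₀+τ_data), with τ₀=1/σ₀² and τ_data=n/σ².
Here τ₀ = 1/115.3 = 0.008673 and τ_data = 18/83.9 = 0.214541, so τ_n = 0.223214.
Rearranging for μ₀: μ₀ = (μ_n·τ_n − τ_data·x̄)/τ₀ = (12.6890·0.223214 − 0.214541·13.4) / 0.008673 = -0.042487/0.008673 ≈ -4.9.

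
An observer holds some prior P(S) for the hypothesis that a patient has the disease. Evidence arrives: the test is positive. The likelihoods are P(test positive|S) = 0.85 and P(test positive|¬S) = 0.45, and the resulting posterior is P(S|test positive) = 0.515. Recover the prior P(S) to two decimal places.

In odds form, posterior odds = prior odds × likelihood ratio, so prior odds = posterior odds ÷ LR.
Posterior odds = 0.515/(1−0.515) = 1.0619. LR = 0.85/0.45 = 1.8889.
Prior odds = 1.0619/1.8889 = 0.5622, so P(S) = 0.5622/(1+0.5622) ≈ 0.36.

P(S) = 0.36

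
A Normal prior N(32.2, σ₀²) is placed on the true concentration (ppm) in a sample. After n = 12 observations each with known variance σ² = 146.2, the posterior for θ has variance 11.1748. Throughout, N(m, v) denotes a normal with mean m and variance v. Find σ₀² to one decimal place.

Posterior precision equals prior precision plus data precision: 1/σ_n² = 1/σ₀² + n/σ².
So 1/σ₀² = 1/11.1748 − 12/146.2 = 0.089487 − 0.082079 = 0.007408.
Hence σ₀² = 1/0.007408 ≈ 135.0.

σ₀² = 135.0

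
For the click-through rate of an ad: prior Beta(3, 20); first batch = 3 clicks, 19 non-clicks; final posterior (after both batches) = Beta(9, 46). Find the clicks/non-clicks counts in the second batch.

Sequential conjugate updates are equivalent to a single update on the pooled data, so total successes = posterior α − prior α and total failures = posterior β − prior β.
Total across both batches: 9−3=6 clicks, 46−20=26 non-clicks.
Subtract the first batch: 6−3=3 clicks and 26−19=7 non-clicks.

3 clicks and 7 non-clicks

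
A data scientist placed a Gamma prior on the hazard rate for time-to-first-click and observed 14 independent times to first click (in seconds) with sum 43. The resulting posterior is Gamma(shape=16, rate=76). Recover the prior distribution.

For an exponential likelihood with a Gamma(α, β) prior on the rate, n observations with total T give posterior Gamma(α+n, β+T).
So α = 16 − 14 = 2 and β = 76 − 43 = 33.

Gamma(shape=2, rate=33)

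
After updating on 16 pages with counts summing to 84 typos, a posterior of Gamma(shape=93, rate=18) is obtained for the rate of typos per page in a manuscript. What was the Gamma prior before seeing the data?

A Gamma(α, β) prior (rate parametrization) on a Poisson rate with n observations summing to S gives posterior Gamma(α+S, β+n).
So α = 93 − 84 = 9 and β = 18 − 16 = 2.

Gamma(shape=9, rate=2)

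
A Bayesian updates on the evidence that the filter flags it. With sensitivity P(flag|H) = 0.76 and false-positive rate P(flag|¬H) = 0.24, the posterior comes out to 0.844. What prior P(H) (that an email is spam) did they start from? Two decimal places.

P(H) = 0.63

In odds form, posterior odds = prior odds × likelihood ratio, so prior odds = posterior odds ÷ LR.
Posterior odds = 0.844/(1−0.844) = 5.4103. LR = 0.76/0.24 = 3.1667.
Prior odds = 5.4103/3.1667 = 1.7085, so P(H) = 1.7085/(1+1.7085) ≈ 0.63.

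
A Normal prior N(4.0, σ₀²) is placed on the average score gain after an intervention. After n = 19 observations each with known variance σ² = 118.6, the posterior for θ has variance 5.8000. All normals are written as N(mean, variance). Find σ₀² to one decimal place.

For the Normal–Normal model with known σ², precisions add: τ_n = τ₀ + n/σ².
So 1/σ₀² = 1/5.8000 − 19/118.6 = 0.172414 − 0.160202 = 0.012212.
Hence σ₀² = 1/0.012212 ≈ 81.9.

σ₀² = 81.9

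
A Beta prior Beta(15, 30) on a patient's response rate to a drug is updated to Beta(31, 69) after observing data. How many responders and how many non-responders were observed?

16 responders and 39 non-responders

Beta is conjugate to the binomial likelihood: posterior = Beta(α+s, β+f).
So s = 31 − 15 = 16 and f = 69 − 30 = 39.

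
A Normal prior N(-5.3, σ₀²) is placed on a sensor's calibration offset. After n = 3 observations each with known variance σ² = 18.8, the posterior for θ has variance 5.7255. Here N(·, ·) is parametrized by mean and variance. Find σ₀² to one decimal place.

σ₀² = 66.3

Posterior precision equals prior precision plus data precision: 1/σ_n² = 1/σ₀² + n/σ².
So 1/σ₀² = 1/5.7255 − 3/18.8 = 0.174657 − 0.159574 = 0.015083.
Hence σ₀² = 1/0.015083 ≈ 66.3.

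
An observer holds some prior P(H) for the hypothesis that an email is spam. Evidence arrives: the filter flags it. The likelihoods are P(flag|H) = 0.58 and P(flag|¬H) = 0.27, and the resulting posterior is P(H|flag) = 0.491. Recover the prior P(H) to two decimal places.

In odds form, posterior odds = prior odds × likelihood ratio, so prior odds = posterior odds ÷ LR.
Posterior odds = 0.491/(1−0.491) = 0.9646. LR = 0.58/0.27 = 2.1481.
Prior odds = 0.9646/2.1481 = 0.4490, so P(H) = 0.4490/(1+0.4490) ≈ 0.31.

P(H) = 0.31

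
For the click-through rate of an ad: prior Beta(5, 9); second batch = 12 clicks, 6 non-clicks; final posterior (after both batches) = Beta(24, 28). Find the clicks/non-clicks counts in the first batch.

Because Beta–binomial updating is additive in the counts, the combined data contributed (α_post−α_prior, β_post−β_prior) successes and failures.
Total across both batches: 24−5=19 clicks, 28−9=19 non-clicks.
Subtract the second batch: 19−12=7 clicks and 19−6=13 non-clicks.

7 clicks and 13 non-clicks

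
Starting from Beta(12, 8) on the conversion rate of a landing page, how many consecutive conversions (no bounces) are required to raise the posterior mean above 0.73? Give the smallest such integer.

k = 10

After k conversions and 0 bounces the posterior is Beta(12+k, 8), with mean (12+k)/(12+8+k).
Set (12+k)/(20+k) > 0.73 and solve: k > (0.73·20 − 12)/(1 − 0.73) = 9.630.
The smallest integer exceeding 9.630 is 10.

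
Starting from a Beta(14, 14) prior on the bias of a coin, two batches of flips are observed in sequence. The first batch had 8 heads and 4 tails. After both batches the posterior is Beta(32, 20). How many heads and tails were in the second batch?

Sequential conjugate updates are equivalent to a single update on the pooled data, so total successes = posterior α − prior α and total failures = posterior β − prior β.
Total across both batches: 32−14=18 heads, 20−14=6 tails.
Subtract the first batch: 18−8=10 heads and 6−4=2 tails.

10 heads and 2 tails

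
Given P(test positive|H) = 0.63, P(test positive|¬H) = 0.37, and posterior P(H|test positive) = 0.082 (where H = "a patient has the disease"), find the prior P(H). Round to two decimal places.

P(H) = 0.05

In odds form, posterior odds = prior odds × likelihood ratio, so prior odds = posterior odds ÷ LR.
Posterior odds = 0.082/(1−0.082) = 0.0893. LR = 0.63/0.37 = 1.7027.
Prior odds = 0.0893/1.7027 = 0.0524, so P(H) = 0.0524/(1+0.0524) ≈ 0.05.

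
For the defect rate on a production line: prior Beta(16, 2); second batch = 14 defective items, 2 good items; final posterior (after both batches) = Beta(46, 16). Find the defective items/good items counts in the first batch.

16 defective items and 12 good items

Sequential conjugate updates are equivalent to a single update on the pooled data, so total successes = posterior α − prior α and total failures = posterior β − prior β.
Total across both batches: 46−16=30 defective items, 16−2=14 good items.
Subtract the second batch: 30−14=16 defective items and 14−2=12 good items.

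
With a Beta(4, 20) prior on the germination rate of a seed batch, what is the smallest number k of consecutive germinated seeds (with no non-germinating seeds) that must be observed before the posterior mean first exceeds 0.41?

k = 10

After k germinated seeds and 0 non-germinating seeds the posterior is Beta(4+k, 20), with mean (4+k)/(4+20+k).
Set (4+k)/(24+k) > 0.41 and solve: k > (0.41·24 − 4)/(1 − 0.41) = 9.898.
The smallest integer exceeding 9.898 is 10, and checking k=10: (14)/(34) = 0.4118 > 0.41.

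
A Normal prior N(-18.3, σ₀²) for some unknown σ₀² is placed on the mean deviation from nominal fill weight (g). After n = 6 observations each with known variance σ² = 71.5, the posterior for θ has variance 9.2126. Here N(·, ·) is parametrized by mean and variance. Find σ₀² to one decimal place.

For the Normal–Normal model with known σ², precisions add: τ_n = τ₀ + n/σ².
So 1/σ₀² = 1/9.2126 − 6/71.5 = 0.108547 − 0.083916 = 0.024631.
Hence σ₀² = 1/0.024631 ≈ 40.6.

σ₀² = 40.6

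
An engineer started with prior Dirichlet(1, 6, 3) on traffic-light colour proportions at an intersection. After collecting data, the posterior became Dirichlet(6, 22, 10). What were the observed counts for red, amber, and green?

For a Dirichlet(α) prior with multinomial counts c, the posterior is Dirichlet(α + c) componentwise.
Counts are posterior − prior componentwise: 6−1=5, 22−6=16, 10−3=7.

counts (5, 16, 7)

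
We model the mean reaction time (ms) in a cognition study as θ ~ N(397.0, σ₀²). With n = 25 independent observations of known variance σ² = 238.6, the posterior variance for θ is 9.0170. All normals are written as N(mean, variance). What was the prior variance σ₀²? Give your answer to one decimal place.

For the Normal–Normal model with known σ², precisions add: τ_n = τ₀ + n/σ².
So 1/σ₀² = 1/9.0170 − 25/238.6 = 0.110902 − 0.104778 = 0.006124.
Hence σ₀² = 1/0.006124 ≈ 163.3.

σ₀² = 163.3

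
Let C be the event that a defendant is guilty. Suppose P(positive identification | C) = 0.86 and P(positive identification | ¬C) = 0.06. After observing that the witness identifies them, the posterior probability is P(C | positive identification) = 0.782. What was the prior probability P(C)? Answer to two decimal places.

P(C) = 0.20

In odds form, posterior odds = prior odds × likelihood ratio, so prior odds = posterior odds ÷ LR.
Posterior odds = 0.782/(1−0.782) = 3.5872. LR = 0.86/0.06 = 14.3333.
Prior odds = 3.5872/14.3333 = 0.2503, so P(C) = 0.2503/(1+0.2503) ≈ 0.20.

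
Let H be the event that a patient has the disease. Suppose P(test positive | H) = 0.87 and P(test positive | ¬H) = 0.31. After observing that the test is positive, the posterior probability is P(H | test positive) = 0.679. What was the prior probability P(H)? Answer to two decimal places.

In odds form, posterior odds = prior odds × likelihood ratio, so prior odds = posterior odds ÷ LR.
Posterior odds = 0.679/(1−0.679) = 2.1153. LR = 0.87/0.31 = 2.8065.
Prior odds = 2.1153/2.8065 = 0.7537, so P(H) = 0.7537/(1+0.7537) ≈ 0.43.

P(H) = 0.43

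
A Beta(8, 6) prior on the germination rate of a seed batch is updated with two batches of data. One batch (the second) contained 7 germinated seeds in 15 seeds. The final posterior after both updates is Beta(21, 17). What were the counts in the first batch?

Because Beta–binomial updating is additive in the counts, the combined data contributed (α_post−α_prior, β_post−β_prior) successes and failures.
Total across both batches: 21−8=13 germinated seeds, 17−6=11 non-germinating seeds.
Subtract the second batch: 13−7=6 germinated seeds and 11−8=3 non-germinating seeds.

6 germinated seeds and 3 non-germinating seeds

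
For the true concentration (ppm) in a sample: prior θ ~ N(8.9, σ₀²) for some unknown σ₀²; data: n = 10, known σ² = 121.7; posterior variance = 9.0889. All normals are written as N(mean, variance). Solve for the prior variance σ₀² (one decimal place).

σ₀² = 35.9

Posterior precision equals prior precision plus data precision: 1/σ_n² = 1/σ₀² + n/σ².
So 1/σ₀² = 1/9.0889 − 10/121.7 = 0.110024 − 0.082169 = 0.027855.
Hence σ₀² = 1/0.027855 ≈ 35.9.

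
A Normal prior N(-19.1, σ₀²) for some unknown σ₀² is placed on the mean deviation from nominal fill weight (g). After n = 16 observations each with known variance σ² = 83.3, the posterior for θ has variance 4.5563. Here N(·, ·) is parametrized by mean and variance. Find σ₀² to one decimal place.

For the Normal–Normal model with known σ², precisions add: τ_n = τ₀ + n/σ².
So 1/σ₀² = 1/4.5563 − 16/83.3 = 0.219476 − 0.192077 = 0.027399.
Hence σ₀² = 1/0.027399 ≈ 36.5.

σ₀² = 36.5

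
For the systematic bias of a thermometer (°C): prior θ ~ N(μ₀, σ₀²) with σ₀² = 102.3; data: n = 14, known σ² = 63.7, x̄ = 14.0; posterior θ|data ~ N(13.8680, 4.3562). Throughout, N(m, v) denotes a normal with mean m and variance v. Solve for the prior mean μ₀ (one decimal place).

With known observation variance, the Normal–Normal posterior has precision τ_n = τ₀ + n/σ² and mean μ_n = (τ₀μ₀ + (n/σ²)x̄)/τ_n.
Here τ₀ = 1/102.3 = 0.009775 and τ_data = 14/63.7 = 0.219780, so τ_n = 0.229555.
Rearranging for μ₀: μ₀ = (μ_n·τ_n − τ_data·x̄)/τ₀ = (13.8680·0.229555 − 0.219780·14.0) / 0.009775 = 0.106549/0.009775 ≈ 10.9.

μ₀ = 10.9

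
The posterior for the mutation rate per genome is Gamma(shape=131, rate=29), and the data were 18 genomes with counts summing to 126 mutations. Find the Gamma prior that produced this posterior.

A Gamma(α, β) prior (rate parametrization) on a Poisson rate with n observations summing to S gives posterior Gamma(α+S, β+n).
So α = 131 − 126 = 5 and β = 29 − 18 = 11.

Gamma(shape=5, rate=11)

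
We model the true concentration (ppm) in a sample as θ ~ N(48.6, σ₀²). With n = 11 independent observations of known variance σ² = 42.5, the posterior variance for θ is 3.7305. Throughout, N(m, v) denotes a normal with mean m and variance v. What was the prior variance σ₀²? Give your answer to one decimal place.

σ₀² = 108.3

For the Normal–Normal model with known σ², precisions add: τ_n = τ₀ + n/σ².
So 1/σ₀² = 1/3.7305 − 11/42.5 = 0.268061 − 0.258824 = 0.009237.
Hence σ₀² = 1/0.009237 ≈ 108.3.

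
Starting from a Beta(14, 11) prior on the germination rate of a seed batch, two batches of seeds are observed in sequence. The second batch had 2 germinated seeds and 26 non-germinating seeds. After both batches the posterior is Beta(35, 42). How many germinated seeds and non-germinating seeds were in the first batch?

Sequential conjugate updates are equivalent to a single update on the pooled data, so total successes = posterior α − prior α and total failures = posterior β − prior β.
Total across both batches: 35−14=21 germinated seeds, 42−11=31 non-germinating seeds.
Subtract the second batch: 21−2=19 germinated seeds and 31−26=5 non-germinating seeds.

19 germinated seeds and 5 non-germinating seeds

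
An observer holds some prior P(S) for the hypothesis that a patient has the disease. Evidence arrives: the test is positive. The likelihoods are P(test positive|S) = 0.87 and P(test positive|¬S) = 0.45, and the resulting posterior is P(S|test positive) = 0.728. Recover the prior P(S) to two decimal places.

P(S) = 0.58

Bayes' rule in odds form gives O(S|E) = O(S)·[P(E|S)/P(E|¬S)], hence O(S) = O(S|E)/LR.
Posterior odds = 0.728/(1−0.728) = 2.6765. LR = 0.87/0.45 = 1.9333.
Prior odds = 2.6765/1.9333 = 1.3844, so P(S) = 1.3844/(1+1.3844) ≈ 0.58.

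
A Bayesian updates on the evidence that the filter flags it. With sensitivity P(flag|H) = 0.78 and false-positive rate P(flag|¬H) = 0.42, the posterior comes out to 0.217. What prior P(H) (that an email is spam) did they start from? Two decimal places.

Bayes' rule in odds form gives O(H|E) = O(H)·[P(E|H)/P(E|¬H)], hence O(H) = O(H|E)/LR.
Posterior odds = 0.217/(1−0.217) = 0.2771. LR = 0.78/0.42 = 1.8571.
Prior odds = 0.2771/1.8571 = 0.1492, so P(H) = 0.1492/(1+0.1492) ≈ 0.13.

P(H) = 0.13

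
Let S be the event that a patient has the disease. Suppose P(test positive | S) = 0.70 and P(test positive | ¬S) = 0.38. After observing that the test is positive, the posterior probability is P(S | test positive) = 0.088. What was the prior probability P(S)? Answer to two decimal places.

P(S) = 0.05

Bayes' rule in odds form gives O(S|E) = O(S)·[P(E|S)/P(E|¬S)], hence O(S) = O(S|E)/LR.
Posterior odds = 0.088/(1−0.088) = 0.0965. LR = 0.70/0.38 = 1.8421.
Prior odds = 0.0965/1.8421 = 0.0524, so P(S) = 0.0524/(1+0.0524) ≈ 0.05.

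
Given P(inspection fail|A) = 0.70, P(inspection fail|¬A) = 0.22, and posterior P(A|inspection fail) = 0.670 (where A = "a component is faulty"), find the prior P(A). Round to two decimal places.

Bayes' rule in odds form gives O(A|E) = O(A)·[P(E|A)/P(E|¬A)], hence O(A) = O(A|E)/LR.
Posterior odds = 0.670/(1−0.670) = 2.0303. LR = 0.70/0.22 = 3.1818.
Prior odds = 2.0303/3.1818 = 0.6381, so P(A) = 0.6381/(1+0.6381) ≈ 0.39.

P(A) = 0.39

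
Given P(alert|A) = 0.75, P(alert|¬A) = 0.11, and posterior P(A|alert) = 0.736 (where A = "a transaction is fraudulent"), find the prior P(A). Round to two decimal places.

P(A) = 0.29

Bayes' rule in odds form gives O(A|E) = O(A)·[P(E|A)/P(E|¬A)], hence O(A) = O(A|E)/LR.
Posterior odds = 0.736/(1−0.736) = 2.7879. LR = 0.75/0.11 = 6.8182.
Prior odds = 2.7879/6.8182 = 0.4089, so P(A) = 0.4089/(1+0.4089) ≈ 0.29.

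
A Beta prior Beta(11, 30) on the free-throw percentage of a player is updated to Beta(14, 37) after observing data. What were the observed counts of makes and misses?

3 makes and 7 misses

Under Beta–binomial conjugacy the posterior parameters are (a+s, b+f).
So s = 14 − 11 = 3 and f = 37 − 30 = 7.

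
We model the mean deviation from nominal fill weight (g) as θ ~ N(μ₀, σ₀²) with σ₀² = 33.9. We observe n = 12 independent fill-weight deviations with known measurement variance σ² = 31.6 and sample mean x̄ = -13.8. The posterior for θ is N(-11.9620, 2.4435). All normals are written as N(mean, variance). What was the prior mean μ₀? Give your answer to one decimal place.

μ₀ = 11.7

With known observation variance, the Normal–Normal posterior has precision τ_n = τ₀ + n/σ² and mean μ_n = (τ₀μ₀ + (n/σ²)x̄)/τ_n.
Here τ₀ = 1/33.9 = 0.029499 and τ_data = 12/31.6 = 0.379747, so τ_n = 0.409246.
Rearranging for μ₀: μ₀ = (μ_n·τ_n − τ_data·x̄)/τ₀ = (-11.9620·0.409246 − 0.379747·-13.8) / 0.029499 = 0.345108/0.029499 ≈ 11.7.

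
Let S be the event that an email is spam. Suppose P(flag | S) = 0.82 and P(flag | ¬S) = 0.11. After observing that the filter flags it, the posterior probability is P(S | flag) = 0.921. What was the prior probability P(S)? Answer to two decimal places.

In odds form, posterior odds = prior odds × likelihood ratio, so prior odds = posterior odds ÷ LR.
Posterior odds = 0.921/(1−0.921) = 11.6582. LR = 0.82/0.11 = 7.4545.
Prior odds = 11.6582/7.4545 = 1.5639, so P(S) = 1.5639/(1+1.5639) ≈ 0.61.

P(S) = 0.61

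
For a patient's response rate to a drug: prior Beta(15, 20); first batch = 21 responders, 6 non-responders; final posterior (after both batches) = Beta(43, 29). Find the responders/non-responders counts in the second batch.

Because Beta–binomial updating is additive in the counts, the combined data contributed (α_post−α_prior, β_post−β_prior) successes and failures.
Total across both batches: 43−15=28 responders, 29−20=9 non-responders.
Subtract the first batch: 28−21=7 responders and 9−6=3 non-responders.

7 responders and 3 non-responders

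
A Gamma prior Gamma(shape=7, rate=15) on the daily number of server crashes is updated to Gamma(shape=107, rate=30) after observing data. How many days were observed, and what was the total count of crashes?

Gamma–Poisson conjugacy: posterior shape = α + Σxᵢ, posterior rate = β + n.
Matching: Σxᵢ = 107 − 7 = 100 and n = 30 − 15 = 15.

n = 15 days with total 100 crashes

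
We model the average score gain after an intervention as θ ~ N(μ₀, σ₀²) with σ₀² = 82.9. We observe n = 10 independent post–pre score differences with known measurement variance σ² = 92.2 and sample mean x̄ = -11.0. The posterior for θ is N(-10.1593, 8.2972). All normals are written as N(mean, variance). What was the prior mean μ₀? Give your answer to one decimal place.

The posterior mean is a precision-weighted average: μ_n = (τ₀μ₀ + τ_data·x̄)/(τ₀+τ_data), with τ₀=1/σ₀² and τ_data=n/σ².
Here τ₀ = 1/82.9 = 0.012063 and τ_data = 10/92.2 = 0.108460, so τ_n = 0.120523.
Rearranging for μ₀: μ₀ = (μ_n·τ_n − τ_data·x̄)/τ₀ = (-10.1593·0.120523 − 0.108460·-11.0) / 0.012063 = -0.031369/0.012063 ≈ -2.6.

μ₀ = -2.6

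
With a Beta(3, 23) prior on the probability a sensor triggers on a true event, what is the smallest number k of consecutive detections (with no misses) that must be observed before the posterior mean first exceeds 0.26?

After k detections and 0 misses the posterior is Beta(3+k, 23), with mean (3+k)/(3+23+k).
Set (3+k)/(26+k) > 0.26 and solve: k > (0.26·26 − 3)/(1 − 0.26) = 5.081.
The smallest integer exceeding 5.081 is 6, and checking k=6: (9)/(32) = 0.2812 > 0.26.

k = 6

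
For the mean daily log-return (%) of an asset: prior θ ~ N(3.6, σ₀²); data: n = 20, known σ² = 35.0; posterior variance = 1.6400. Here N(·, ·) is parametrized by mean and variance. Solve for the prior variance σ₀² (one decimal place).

σ₀² = 26.1

Posterior precision equals prior precision plus data precision: 1/σ_n² = 1/σ₀² + n/σ².
So 1/σ₀² = 1/1.6400 − 20/35.0 = 0.609756 − 0.571429 = 0.038327.
Hence σ₀² = 1/0.038327 ≈ 26.1.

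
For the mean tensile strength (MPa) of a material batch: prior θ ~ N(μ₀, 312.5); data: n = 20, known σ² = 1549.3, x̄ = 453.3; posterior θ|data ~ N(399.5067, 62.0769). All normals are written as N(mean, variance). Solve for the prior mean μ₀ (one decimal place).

μ₀ = 182.5

The posterior mean is a precision-weighted average: μ_n = (τ₀μ₀ + τ_data·x̄)/(τ₀+τ_data), with τ₀=1/σ₀² and τ_data=n/σ².
Here τ₀ = 1/312.5 = 0.003200 and τ_data = 20/1549.3 = 0.012909, so τ_n = 0.016109.
Rearranging for μ₀: μ₀ = (μ_n·τ_n − τ_data·x̄)/τ₀ = (399.5067·0.016109 − 0.012909·453.3) / 0.003200 = 0.584004/0.003200 ≈ 182.5.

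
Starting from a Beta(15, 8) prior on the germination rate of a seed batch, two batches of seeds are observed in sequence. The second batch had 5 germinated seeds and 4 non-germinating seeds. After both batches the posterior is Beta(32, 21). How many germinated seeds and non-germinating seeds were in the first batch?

12 germinated seeds and 9 non-germinating seeds

Because Beta–binomial updating is additive in the counts, the combined data contributed (α_post−α_prior, β_post−β_prior) successes and failures.
Total across both batches: 32−15=17 germinated seeds, 21−8=13 non-germinating seeds.
Subtract the second batch: 17−5=12 germinated seeds and 13−4=9 non-germinating seeds.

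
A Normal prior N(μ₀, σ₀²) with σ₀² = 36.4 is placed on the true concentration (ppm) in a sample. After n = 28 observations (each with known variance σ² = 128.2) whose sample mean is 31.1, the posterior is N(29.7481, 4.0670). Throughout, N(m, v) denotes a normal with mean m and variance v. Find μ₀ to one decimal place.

With known observation variance, the Normal–Normal posterior has precision τ_n = τ₀ + n/σ² and mean μ_n = (τ₀μ₀ + (n/σ²)x̄)/τ_n.
Here τ₀ = 1/36.4 = 0.027473 and τ_data = 28/128.2 = 0.218409, so τ_n = 0.245882.
Rearranging for μ₀: μ₀ = (μ_n·τ_n − τ_data·x̄)/τ₀ = (29.7481·0.245882 − 0.218409·31.1) / 0.027473 = 0.522002/0.027473 ≈ 19.0.

μ₀ = 19.0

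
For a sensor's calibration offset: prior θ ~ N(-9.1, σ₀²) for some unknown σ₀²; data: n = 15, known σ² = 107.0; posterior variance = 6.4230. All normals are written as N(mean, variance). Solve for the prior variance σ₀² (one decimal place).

σ₀² = 64.5

For the Normal–Normal model with known σ², precisions add: τ_n = τ₀ + n/σ².
So 1/σ₀² = 1/6.4230 − 15/107.0 = 0.155690 − 0.140187 = 0.015503.
Hence σ₀² = 1/0.015503 ≈ 64.5.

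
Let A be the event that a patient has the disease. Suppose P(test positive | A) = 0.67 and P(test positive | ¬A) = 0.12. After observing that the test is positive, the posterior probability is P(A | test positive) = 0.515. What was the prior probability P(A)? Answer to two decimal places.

Bayes' rule in odds form gives O(A|E) = O(A)·[P(E|A)/P(E|¬A)], hence O(A) = O(A|E)/LR.
Posterior odds = 0.515/(1−0.515) = 1.0619. LR = 0.67/0.12 = 5.5833.
Prior odds = 1.0619/5.5833 = 0.1902, so P(A) = 0.1902/(1+0.1902) ≈ 0.16.

P(A) = 0.16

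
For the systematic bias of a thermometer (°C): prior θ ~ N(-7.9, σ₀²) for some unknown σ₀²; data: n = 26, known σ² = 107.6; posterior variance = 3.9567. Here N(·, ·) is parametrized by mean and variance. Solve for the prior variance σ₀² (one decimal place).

σ₀² = 90.1

Posterior precision equals prior precision plus data precision: 1/σ_n² = 1/σ₀² + n/σ².
So 1/σ₀² = 1/3.9567 − 26/107.6 = 0.252736 − 0.241636 = 0.011100.
Hence σ₀² = 1/0.011100 ≈ 90.1.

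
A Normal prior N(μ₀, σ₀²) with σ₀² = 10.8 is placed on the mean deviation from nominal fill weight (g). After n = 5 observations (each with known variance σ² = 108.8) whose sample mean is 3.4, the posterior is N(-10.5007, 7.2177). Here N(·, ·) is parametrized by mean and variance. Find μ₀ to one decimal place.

With known observation variance, the Normal–Normal posterior has precision τ_n = τ₀ + n/σ² and mean μ_n = (τ₀μ₀ + (n/σ²)x̄)/τ_n.
Here τ₀ = 1/10.8 = 0.092593 and τ_data = 5/108.8 = 0.045956, so τ_n = 0.138549.
Rearranging for μ₀: μ₀ = (μ_n·τ_n − τ_data·x̄)/τ₀ = (-10.5007·0.138549 − 0.045956·3.4) / 0.092593 = -1.611112/0.092593 ≈ -17.4.

μ₀ = -17.4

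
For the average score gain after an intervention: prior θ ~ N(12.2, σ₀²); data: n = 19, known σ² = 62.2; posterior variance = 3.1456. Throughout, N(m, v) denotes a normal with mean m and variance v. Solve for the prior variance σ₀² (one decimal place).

σ₀² = 80.4

Posterior precision equals prior precision plus data precision: 1/σ_n² = 1/σ₀² + n/σ².
So 1/σ₀² = 1/3.1456 − 19/62.2 = 0.317904 − 0.305466 = 0.012438.
Hence σ₀² = 1/0.012438 ≈ 80.4.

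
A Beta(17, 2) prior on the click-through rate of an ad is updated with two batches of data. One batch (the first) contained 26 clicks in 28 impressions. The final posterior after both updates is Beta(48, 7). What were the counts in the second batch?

5 clicks and 3 non-clicks

Sequential conjugate updates are equivalent to a single update on the pooled data, so total successes = posterior α − prior α and total failures = posterior β − prior β.
Total across both batches: 48−17=31 clicks, 7−2=5 non-clicks.
Subtract the first batch: 31−26=5 clicks and 5−2=3 non-clicks.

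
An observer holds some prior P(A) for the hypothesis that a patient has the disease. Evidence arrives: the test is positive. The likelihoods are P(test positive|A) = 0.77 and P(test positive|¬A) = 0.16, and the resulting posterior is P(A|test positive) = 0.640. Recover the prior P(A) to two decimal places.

In odds form, posterior odds = prior odds × likelihood ratio, so prior odds = posterior odds ÷ LR.
Posterior odds = 0.640/(1−0.640) = 1.7778. LR = 0.77/0.16 = 4.8125.
Prior odds = 1.7778/4.8125 = 0.3694, so P(A) = 0.3694/(1+0.3694) ≈ 0.27.

P(A) = 0.27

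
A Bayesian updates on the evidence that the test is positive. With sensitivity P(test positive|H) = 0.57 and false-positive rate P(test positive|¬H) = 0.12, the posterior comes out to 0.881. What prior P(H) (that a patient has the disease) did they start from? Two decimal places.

In odds form, posterior odds = prior odds × likelihood ratio, so prior odds = posterior odds ÷ LR.
Posterior odds = 0.881/(1−0.881) = 7.4034. LR = 0.57/0.12 = 4.7500.
Prior odds = 7.4034/4.7500 = 1.5586, so P(H) = 1.5586/(1+1.5586) ≈ 0.61.

P(H) = 0.61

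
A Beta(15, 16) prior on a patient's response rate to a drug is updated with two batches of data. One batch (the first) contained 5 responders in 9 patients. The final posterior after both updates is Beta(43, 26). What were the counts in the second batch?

Because Beta–binomial updating is additive in the counts, the combined data contributed (α_post−α_prior, β_post−β_prior) successes and failures.
Total across both batches: 43−15=28 responders, 26−16=10 non-responders.
Subtract the first batch: 28−5=23 responders and 10−4=6 non-responders.

23 responders and 6 non-responders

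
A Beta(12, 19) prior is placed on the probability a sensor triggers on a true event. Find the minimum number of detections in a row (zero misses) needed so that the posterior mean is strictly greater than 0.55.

After k detections and 0 misses the posterior is Beta(12+k, 19), with mean (12+k)/(12+19+k).
Set (12+k)/(31+k) > 0.55 and solve: k > (0.55·31 − 12)/(1 − 0.55) = 11.222.
The smallest integer exceeding 11.222 is 12, and checking k=12: (24)/(43) = 0.5581 > 0.55.

k = 12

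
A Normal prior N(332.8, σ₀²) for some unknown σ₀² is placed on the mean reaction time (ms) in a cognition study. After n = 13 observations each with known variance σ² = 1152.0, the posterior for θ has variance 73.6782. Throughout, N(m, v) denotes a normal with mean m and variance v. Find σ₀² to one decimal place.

Posterior precision equals prior precision plus data precision: 1/σ_n² = 1/σ₀² + n/σ².
So 1/σ₀² = 1/73.6782 − 13/1152.0 = 0.013573 − 0.011285 = 0.002288.
Hence σ₀² = 1/0.002288 ≈ 437.1.

σ₀² = 437.1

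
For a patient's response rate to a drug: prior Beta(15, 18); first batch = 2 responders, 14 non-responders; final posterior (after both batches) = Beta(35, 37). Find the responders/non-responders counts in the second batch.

18 responders and 5 non-responders

Sequential conjugate updates are equivalent to a single update on the pooled data, so total successes = posterior α − prior α and total failures = posterior β − prior β.
Total across both batches: 35−15=20 responders, 37−18=19 non-responders.
Subtract the first batch: 20−2=18 responders and 19−14=5 non-responders.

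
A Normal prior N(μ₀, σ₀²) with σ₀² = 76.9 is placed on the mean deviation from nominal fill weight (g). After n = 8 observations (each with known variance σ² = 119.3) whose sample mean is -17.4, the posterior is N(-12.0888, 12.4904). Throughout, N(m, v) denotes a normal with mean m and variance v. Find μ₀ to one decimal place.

μ₀ = 15.3

With known observation variance, the Normal–Normal posterior has precision τ_n = τ₀ + n/σ² and mean μ_n = (τ₀μ₀ + (n/σ²)x̄)/τ_n.
Here τ₀ = 1/76.9 = 0.013004 and τ_data = 8/119.3 = 0.067058, so τ_n = 0.080062.
Rearranging for μ₀: μ₀ = (μ_n·τ_n − τ_data·x̄)/τ₀ = (-12.0888·0.080062 − 0.067058·-17.4) / 0.013004 = 0.198956/0.013004 ≈ 15.3.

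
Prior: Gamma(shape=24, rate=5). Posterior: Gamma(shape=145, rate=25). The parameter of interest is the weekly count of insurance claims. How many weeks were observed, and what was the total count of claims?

n = 20 weeks with total 121 claims

Gamma–Poisson conjugacy: posterior shape = α + Σxᵢ, posterior rate = β + n.
Matching: Σxᵢ = 145 − 24 = 121 and n = 25 − 5 = 20.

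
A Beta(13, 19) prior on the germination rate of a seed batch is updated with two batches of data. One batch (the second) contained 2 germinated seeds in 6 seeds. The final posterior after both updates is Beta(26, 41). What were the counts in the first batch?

11 germinated seeds and 18 non-germinating seeds

Sequential conjugate updates are equivalent to a single update on the pooled data, so total successes = posterior α − prior α and total failures = posterior β − prior β.
Total across both batches: 26−13=13 germinated seeds, 41−19=22 non-germinating seeds.
Subtract the second batch: 13−2=11 germinated seeds and 22−4=18 non-germinating seeds.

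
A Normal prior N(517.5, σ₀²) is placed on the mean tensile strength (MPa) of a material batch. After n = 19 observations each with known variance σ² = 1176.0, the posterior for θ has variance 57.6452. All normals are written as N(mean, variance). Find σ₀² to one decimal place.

σ₀² = 839.6

Posterior precision equals prior precision plus data precision: 1/σ_n² = 1/σ₀² + n/σ².
So 1/σ₀² = 1/57.6452 − 19/1176.0 = 0.017347 − 0.016156 = 0.001191.
Hence σ₀² = 1/0.001191 ≈ 839.6.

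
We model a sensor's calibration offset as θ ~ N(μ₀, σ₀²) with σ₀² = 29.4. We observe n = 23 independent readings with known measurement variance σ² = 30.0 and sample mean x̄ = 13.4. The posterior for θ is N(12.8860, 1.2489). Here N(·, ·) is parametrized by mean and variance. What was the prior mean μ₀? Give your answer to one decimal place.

μ₀ = 1.3

With known observation variance, the Normal–Normal posterior has precision τ_n = τ₀ + n/σ² and mean μ_n = (τ₀μ₀ + (n/σ²)x̄)/τ_n.
Here τ₀ = 1/29.4 = 0.034014 and τ_data = 23/30.0 = 0.766667, so τ_n = 0.800681.
Rearranging for μ₀: μ₀ = (μ_n·τ_n − τ_data·x̄)/τ₀ = (12.8860·0.800681 − 0.766667·13.4) / 0.034014 = 0.044238/0.034014 ≈ 1.3.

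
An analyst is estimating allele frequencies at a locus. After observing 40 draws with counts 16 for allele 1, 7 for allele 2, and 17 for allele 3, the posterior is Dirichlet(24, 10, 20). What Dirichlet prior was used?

Dirichlet(8, 3, 3)

For a Dirichlet(α) prior with multinomial counts c, the posterior is Dirichlet(α + c) componentwise.
Subtract each count from the matching posterior parameter: 24−16=8, 10−7=3, 20−17=3.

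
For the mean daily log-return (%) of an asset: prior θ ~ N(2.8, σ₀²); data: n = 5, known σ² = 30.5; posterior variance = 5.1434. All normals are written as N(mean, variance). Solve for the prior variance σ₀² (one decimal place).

For the Normal–Normal model with known σ², precisions add: τ_n = τ₀ + n/σ².
So 1/σ₀² = 1/5.1434 − 5/30.5 = 0.194424 − 0.163934 = 0.030490.
Hence σ₀² = 1/0.030490 ≈ 32.8.

σ₀² = 32.8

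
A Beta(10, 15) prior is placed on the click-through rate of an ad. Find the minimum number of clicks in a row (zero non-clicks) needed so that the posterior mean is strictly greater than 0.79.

k = 47

After k clicks and 0 non-clicks the posterior is Beta(10+k, 15), with mean (10+k)/(10+15+k).
Set (10+k)/(25+k) > 0.79 and solve: k > (0.79·25 − 10)/(1 − 0.79) = 46.429.
The smallest integer exceeding 46.429 is 47.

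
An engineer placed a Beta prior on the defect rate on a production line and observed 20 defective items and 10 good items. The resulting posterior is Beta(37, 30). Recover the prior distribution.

Beta(17, 20)

A Beta(α, β) prior with s successes and f failures in binomial data gives a Beta(α+s, β+f) posterior.
Subtract the data counts: 37−20=17, 30−10=20.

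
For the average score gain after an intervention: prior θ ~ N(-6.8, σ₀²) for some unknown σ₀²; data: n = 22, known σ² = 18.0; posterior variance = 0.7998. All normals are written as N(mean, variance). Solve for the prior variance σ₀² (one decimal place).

For the Normal–Normal model with known σ², precisions add: τ_n = τ₀ + n/σ².
So 1/σ₀² = 1/0.7998 − 22/18.0 = 1.250313 − 1.222222 = 0.028091.
Hence σ₀² = 1/0.028091 ≈ 35.6.

σ₀² = 35.6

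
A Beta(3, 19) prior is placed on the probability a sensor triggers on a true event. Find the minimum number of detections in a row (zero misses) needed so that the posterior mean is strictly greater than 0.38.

After k detections and 0 misses the posterior is Beta(3+k, 19), with mean (3+k)/(3+19+k).
Set (3+k)/(22+k) > 0.38 and solve: k > (0.38·22 − 3)/(1 − 0.38) = 8.645.
The smallest integer exceeding 8.645 is 9.

k = 9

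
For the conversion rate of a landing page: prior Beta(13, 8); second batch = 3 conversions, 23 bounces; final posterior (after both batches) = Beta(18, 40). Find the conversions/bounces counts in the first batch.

Sequential conjugate updates are equivalent to a single update on the pooled data, so total successes = posterior α − prior α and total failures = posterior β − prior β.
Total across both batches: 18−13=5 conversions, 40−8=32 bounces.
Subtract the second batch: 5−3=2 conversions and 32−23=9 bounces.

2 conversions and 9 bounces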